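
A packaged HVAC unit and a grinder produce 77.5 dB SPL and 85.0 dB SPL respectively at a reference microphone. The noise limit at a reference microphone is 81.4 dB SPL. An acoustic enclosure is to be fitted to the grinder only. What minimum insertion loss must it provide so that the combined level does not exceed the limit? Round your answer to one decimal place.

5.9 dB

Everything except the grinder sums to 10^(77.5/10) = 5.623e+07 in linear terms, 77.50 dB SPL.
To meet 81.4 dB SPL overall, the treated grinder may contribute at most 10^(81.4/10) − 5.623e+07 = 8.180e+07, i.e. 79.13 dB SPL.
So the grinder must be reduced from 85.0 to 79.13 dB SPL: IL = 5.87 dB.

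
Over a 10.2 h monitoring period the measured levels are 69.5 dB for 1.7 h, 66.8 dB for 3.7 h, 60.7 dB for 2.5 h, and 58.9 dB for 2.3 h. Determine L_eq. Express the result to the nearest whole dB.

Weight each interval's intensity by its duration and average over T = 10.2 h:
Σ tᵢ·10^(Lᵢ/10) = 1.7·10^(69.5/10) + 3.7·10^(66.8/10) + 2.5·10^(60.7/10) + 2.3·10^(58.9/10) = 3.758e+07.
L_eq = 10·log₁₀(3.758e+07/10.2) = 65.66 dB.

66 dB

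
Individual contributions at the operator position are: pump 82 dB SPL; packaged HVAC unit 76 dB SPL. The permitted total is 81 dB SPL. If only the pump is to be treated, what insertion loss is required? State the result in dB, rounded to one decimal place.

2.7 dB

Everything except the pump sums to 10^(76/10) = 3.981e+07 in linear terms, 76.00 dB SPL.
To meet 81 dB SPL overall, the treated pump may contribute at most 10^(81/10) − 3.981e+07 = 8.608e+07, i.e. 79.35 dB SPL.
Required insertion loss = 82 − 79.35 = 2.65 dB.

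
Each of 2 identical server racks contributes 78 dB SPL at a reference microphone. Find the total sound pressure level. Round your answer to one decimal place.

N identical incoherent sources raise the level by 10·log₁₀ N.
L_total = 78 + 10·log₁₀(2) = 78 + 3.010 = 81.01 dB SPL.

81.0 dB SPL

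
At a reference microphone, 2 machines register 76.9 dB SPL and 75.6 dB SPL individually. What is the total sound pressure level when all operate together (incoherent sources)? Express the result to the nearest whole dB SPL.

79 dB SPL

Incoherent sources combine by intensity addition: L_total = 10·log₁₀(Σ 10^(L_i/10)).
Σ 10^(L/10) = 10^(76.9/10) + 10^(75.6/10) = 8.529e+07.
L_total = 10·log₁₀(8.529e+07) = 79.31 dB SPL.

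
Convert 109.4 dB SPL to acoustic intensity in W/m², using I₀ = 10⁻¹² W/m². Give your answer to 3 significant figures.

I = I₀·10^(L/10) = 10⁻¹² × 10^(109.4/10) = 10^(-1.060).

0.0871 W/m²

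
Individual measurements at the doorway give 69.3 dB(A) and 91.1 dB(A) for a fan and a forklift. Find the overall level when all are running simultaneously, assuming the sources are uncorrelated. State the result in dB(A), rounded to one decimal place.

Incoherent sources combine by intensity addition: L_total = 10·log₁₀(Σ 10^(L_i/10)).
Σ 10^(L/10) = 10^(69.3/10) + 10^(91.1/10) = 1.297e+09.
L_total = 10·log₁₀(1.297e+09) = 91.13 dB(A).

91.1 dB(A)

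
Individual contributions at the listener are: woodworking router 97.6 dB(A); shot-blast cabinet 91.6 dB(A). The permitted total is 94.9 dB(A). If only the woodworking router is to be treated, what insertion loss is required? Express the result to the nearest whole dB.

Everything except the woodworking router sums to 10^(91.6/10) = 1.445e+09 in linear terms, 91.60 dB(A).
The limit corresponds to 10^(94.9/10) = 3.090e+09; subtracting the fixed part leaves 1.645e+09 for the woodworking router, i.e. 92.16 dB(A).
So the woodworking router must be reduced from 97.6 to 92.16 dB(A): IL = 5.44 dB.

5 dB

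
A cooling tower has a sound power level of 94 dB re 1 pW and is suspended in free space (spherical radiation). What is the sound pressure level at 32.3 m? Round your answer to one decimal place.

The power spreads over a sphere of area 4π·r², so L_p = L_w − 10·log₁₀(4π·r²).
4π·r² = 1.311e+04 m², 10·log₁₀ of that is 41.176 dB.
L_p = 94 − 41.176 = 52.82 dB.

52.8 dB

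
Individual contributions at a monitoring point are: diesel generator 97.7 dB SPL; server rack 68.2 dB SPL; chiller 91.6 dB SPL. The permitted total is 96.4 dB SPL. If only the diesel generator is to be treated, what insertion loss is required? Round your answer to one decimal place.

Everything except the diesel generator sums to 10^(68.2/10) + 10^(91.6/10) = 1.452e+09 in linear terms, 91.62 dB SPL.
The limit corresponds to 10^(96.4/10) = 4.365e+09; subtracting the fixed part leaves 2.913e+09 for the diesel generator, i.e. 94.64 dB SPL.
Required insertion loss = 97.7 − 94.64 = 3.06 dB.

3.1 dB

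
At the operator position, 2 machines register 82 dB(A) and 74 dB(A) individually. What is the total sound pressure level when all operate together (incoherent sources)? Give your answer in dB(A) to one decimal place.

82.6 dB(A)

For uncorrelated sources the intensities add, so convert each level to linear form, sum, and take 10·log₁₀ of the total.
Σ 10^(L/10) = 10^(82/10) + 10^(74/10) = 1.836e+08.
L_total = 10·log₁₀(1.836e+08) = 82.64 dB(A).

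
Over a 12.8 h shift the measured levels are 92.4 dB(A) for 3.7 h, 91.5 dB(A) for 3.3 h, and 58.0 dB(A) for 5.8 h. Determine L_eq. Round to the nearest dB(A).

89 dB(A)

L_eq = 10·log₁₀[(1/T)·Σ tᵢ·10^(Lᵢ/10)] with T = 12.8 h.
Σ tᵢ·10^(Lᵢ/10) = 3.7·10^(92.4/10) + 3.3·10^(91.5/10) + 5.8·10^(58.0/10) = 1.109e+10.
L_eq = 10·log₁₀(1.109e+10/12.8) = 89.38 dB(A).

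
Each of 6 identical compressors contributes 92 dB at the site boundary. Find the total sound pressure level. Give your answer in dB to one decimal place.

99.8 dB

L_total = L₁ + 10·log₁₀ N for N identical incoherent sources.
L_total = 92 + 10·log₁₀(6) = 92 + 7.782 = 99.78 dB.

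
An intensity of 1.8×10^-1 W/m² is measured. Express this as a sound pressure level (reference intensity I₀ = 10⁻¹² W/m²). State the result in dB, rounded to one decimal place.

112.6 dB

Dividing by I₀ shifts the exponent by 12: I/I₀ = 1.8×10^11.
L = 10·(0.2553 + 11) = 112.55 dB.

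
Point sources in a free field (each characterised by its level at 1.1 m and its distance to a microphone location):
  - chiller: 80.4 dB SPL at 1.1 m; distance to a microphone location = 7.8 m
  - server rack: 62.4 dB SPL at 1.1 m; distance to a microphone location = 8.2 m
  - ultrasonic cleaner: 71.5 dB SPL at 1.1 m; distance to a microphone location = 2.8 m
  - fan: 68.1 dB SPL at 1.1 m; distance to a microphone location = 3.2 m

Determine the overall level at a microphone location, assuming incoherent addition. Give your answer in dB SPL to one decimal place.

67.1 dB SPL

First find each source's level at the receiver (point-source: −20·log₁₀(r/r_ref)), then combine on an intensity basis.
chiller: 80.4 − 20·log₁₀(7.8/1.1) = 80.4 − 17.01 = 63.39 dB SPL.
server rack: 62.4 − 20·log₁₀(8.2/1.1) = 62.4 − 17.45 = 44.95 dB SPL.
ultrasonic cleaner: 71.5 − 20·log₁₀(2.8/1.1) = 71.5 − 8.12 = 63.38 dB SPL.
fan: 68.1 − 20·log₁₀(3.2/1.1) = 68.1 − 9.28 = 58.82 dB SPL.
Σ 10^(L/10) = 5.155e+06 → L_total = 10·log₁₀(5.155e+06) = 67.12 dB SPL.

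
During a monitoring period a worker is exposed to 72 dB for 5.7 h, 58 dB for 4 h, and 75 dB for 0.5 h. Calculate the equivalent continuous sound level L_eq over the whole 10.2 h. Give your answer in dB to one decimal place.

Weight each interval's intensity by its duration and average over T = 10.2 h:
Σ tᵢ·10^(Lᵢ/10) = 5.7·10^(72/10) + 4·10^(58/10) + 0.5·10^(75/10) = 1.087e+08.
L_eq = 10·log₁₀(1.087e+08/10.2) = 70.28 dB.

70.3 dB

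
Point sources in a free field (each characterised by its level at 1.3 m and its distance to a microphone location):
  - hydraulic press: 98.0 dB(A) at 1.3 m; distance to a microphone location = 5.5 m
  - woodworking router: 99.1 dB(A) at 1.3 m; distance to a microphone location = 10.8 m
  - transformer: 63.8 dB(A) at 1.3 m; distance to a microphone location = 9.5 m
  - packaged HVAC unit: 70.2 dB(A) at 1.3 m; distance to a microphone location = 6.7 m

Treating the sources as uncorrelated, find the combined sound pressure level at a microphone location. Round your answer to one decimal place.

86.7 dB(A)

First find each source's level at the receiver (point-source: −20·log₁₀(r/r_ref)), then combine on an intensity basis.
hydraulic press: 98.0 − 20·log₁₀(5.5/1.3) = 98.0 − 12.53 = 85.47 dB(A).
woodworking router: 99.1 − 20·log₁₀(10.8/1.3) = 99.1 − 18.39 = 80.71 dB(A).
transformer: 63.8 − 20·log₁₀(9.5/1.3) = 63.8 − 17.28 = 46.52 dB(A).
packaged HVAC unit: 70.2 − 20·log₁₀(6.7/1.3) = 70.2 − 14.24 = 55.96 dB(A).
Σ 10^(L/10) = 4.707e+08 → L_total = 10·log₁₀(4.707e+08) = 86.73 dB(A).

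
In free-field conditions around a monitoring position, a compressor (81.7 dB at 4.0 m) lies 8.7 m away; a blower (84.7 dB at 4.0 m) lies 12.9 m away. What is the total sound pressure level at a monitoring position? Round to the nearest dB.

78 dB

First find each source's level at the receiver (point-source: −20·log₁₀(r/r_ref)), then combine on an intensity basis.
compressor: 81.7 − 20·log₁₀(8.7/4.0) = 81.7 − 6.75 = 74.95 dB.
blower: 84.7 − 20·log₁₀(12.9/4.0) = 84.7 − 10.17 = 74.53 dB.
Σ 10^(L/10) = 5.964e+07 → L_total = 10·log₁₀(5.964e+07) = 77.76 dB.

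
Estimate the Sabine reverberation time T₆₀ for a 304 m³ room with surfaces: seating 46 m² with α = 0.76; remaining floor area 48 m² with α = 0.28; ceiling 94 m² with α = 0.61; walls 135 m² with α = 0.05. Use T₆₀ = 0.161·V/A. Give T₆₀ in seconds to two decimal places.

0.44 s

Total absorption A = 46·0.76 + 48·0.28 + 94·0.61 + 135·0.05 = 112.49 m² sabins.
T₆₀ = 0.161·V/A = 0.161·304/112.49 = 0.435 s.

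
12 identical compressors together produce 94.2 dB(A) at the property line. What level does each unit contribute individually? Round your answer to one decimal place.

12 equal contributions raise the level by 10·log₁₀ 12 = 10.792 dB, so each unit alone gives 94.2 − 10.792.

83.4 dB(A)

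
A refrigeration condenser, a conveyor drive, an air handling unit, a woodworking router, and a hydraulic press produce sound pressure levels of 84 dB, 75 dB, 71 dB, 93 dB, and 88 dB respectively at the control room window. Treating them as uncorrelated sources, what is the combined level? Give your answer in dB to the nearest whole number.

For uncorrelated sources the intensities add, so convert each level to linear form, sum, and take 10·log₁₀ of the total.
Σ 10^(L/10) = 10^(84/10) + 10^(75/10) + 10^(71/10) + 10^(93/10) + 10^(88/10) = 2.922e+09.
L_total = 10·log₁₀(2.922e+09) = 94.66 dB.

95 dB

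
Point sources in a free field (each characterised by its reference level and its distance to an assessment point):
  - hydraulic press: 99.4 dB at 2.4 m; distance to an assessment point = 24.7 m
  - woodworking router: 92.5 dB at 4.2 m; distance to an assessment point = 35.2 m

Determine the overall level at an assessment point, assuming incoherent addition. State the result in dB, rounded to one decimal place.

Apply inverse-square spreading to bring every level to the receiver, then sum 10^(L/10).
hydraulic press: 99.4 − 20·log₁₀(24.7/2.4) = 99.4 − 20.25 = 79.15 dB.
woodworking router: 92.5 − 20·log₁₀(35.2/4.2) = 92.5 − 18.47 = 74.03 dB.
Σ 10^(L/10) = 1.075e+08 → L_total = 10·log₁₀(1.075e+08) = 80.32 dB.

80.3 dB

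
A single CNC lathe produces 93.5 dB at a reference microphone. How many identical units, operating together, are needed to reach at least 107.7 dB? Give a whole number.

N identical sources give L₁ + 10·log₁₀ N, so require 10·log₁₀ N ≥ 107.7 − 93.5 = 14.2 dB.
N ≥ 10^(14.2/10) = 26.303, so N = 27.

27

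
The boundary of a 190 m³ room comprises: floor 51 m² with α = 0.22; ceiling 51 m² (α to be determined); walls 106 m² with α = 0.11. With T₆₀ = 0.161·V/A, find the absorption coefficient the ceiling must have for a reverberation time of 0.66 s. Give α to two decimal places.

A = 0.161·V/T₆₀ = 0.161·190/0.66 = 46.35 m² sabins.
Absorption from the other surfaces = 51·0.22 + 106·0.11 = 22.88 m², so the ceiling must supply 23.47 m² over 51 m².
α = 23.47/51 = 0.460.

0.46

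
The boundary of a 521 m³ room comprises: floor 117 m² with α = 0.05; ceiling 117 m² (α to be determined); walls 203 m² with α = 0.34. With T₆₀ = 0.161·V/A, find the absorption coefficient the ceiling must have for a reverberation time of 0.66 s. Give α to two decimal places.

From T₆₀ = 0.161·V/A, the target T₆₀ = 0.66 s needs A = 0.161·521/0.66 = 127.09 m².
Absorption from the other surfaces = 117·0.05 + 203·0.34 = 74.87 m², so the ceiling must supply 52.22 m² over 117 m².
α = 52.22/117 = 0.446.

0.45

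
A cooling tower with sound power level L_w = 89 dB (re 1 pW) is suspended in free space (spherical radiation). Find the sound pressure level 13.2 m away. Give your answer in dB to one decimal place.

The power spreads over a sphere of area 4π·r², so L_p = L_w − 10·log₁₀(4π·r²).
4π·r² = 2190 m², 10·log₁₀ of that is 33.404 dB.
L_p = 89 − 33.404 = 55.60 dB.

55.6 dB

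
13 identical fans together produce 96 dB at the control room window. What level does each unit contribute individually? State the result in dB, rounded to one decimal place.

For N identical incoherent sources L_total = L₁ + 10·log₁₀ N, so L₁ = 96 − 10·log₁₀(13) = 96 − 11.139.

84.9 dB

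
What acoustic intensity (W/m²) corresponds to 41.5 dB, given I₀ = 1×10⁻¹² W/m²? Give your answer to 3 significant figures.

1.41e-08 W/m²

L = 10·log₁₀(I/I₀) ⇒ I = I₀·10^(L/10) = 10⁻¹² × 10^4.15.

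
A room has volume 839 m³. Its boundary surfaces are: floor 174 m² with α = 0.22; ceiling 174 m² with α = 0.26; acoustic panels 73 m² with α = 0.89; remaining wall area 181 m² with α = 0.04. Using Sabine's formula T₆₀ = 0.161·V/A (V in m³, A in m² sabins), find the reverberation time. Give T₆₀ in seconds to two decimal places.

0.87 s

Total absorption A = 174·0.22 + 174·0.26 + 73·0.89 + 181·0.04 = 155.73 m² sabins.
T₆₀ = 0.161 × 839 / 155.73 = 0.867 s.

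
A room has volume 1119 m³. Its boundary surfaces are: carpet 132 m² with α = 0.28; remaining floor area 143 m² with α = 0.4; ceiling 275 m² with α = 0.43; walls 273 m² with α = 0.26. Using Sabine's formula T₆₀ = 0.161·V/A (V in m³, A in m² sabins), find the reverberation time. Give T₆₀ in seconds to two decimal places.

A = Σ Sᵢαᵢ = 132·0.28 + 143·0.4 + 275·0.43 + 273·0.26 = 283.39 m².
T₆₀ = 0.161·V/A = 0.161·1119/283.39 = 0.636 s.

0.64 s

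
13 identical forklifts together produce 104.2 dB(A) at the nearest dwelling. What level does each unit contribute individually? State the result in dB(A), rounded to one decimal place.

Dividing the total intensity by 13 lowers the level by 10·log₁₀ 13 = 11.139 dB: L₁ = 104.2 − 11.139.

93.1 dB(A)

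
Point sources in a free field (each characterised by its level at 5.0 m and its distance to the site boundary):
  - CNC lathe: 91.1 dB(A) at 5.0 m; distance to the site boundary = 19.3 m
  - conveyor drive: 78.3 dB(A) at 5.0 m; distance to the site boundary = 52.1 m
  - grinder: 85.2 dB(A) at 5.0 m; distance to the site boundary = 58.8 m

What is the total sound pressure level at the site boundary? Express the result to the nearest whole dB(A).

Propagate each source to the receiver with L = L_ref − 20·log₁₀(r/r_ref), then add intensities.
CNC lathe: 91.1 − 20·log₁₀(19.3/5.0) = 91.1 − 11.73 = 79.37 dB(A).
conveyor drive: 78.3 − 20·log₁₀(52.1/5.0) = 78.3 − 20.36 = 57.94 dB(A).
grinder: 85.2 − 20·log₁₀(58.8/5.0) = 85.2 − 21.41 = 63.79 dB(A).
Σ 10^(L/10) = 8.948e+07 → L_total = 10·log₁₀(8.948e+07) = 79.52 dB(A).

80 dB(A)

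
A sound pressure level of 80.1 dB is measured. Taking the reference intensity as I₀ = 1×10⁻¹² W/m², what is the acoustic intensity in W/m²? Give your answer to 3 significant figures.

0.000102 W/m²

I = I₀·10^(L/10) = 10⁻¹² × 10^(80.1/10) = 10^(-3.990).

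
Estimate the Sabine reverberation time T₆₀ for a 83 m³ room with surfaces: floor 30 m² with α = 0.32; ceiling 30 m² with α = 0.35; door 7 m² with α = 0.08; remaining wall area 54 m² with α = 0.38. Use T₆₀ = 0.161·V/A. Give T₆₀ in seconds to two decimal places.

A = Σ Sᵢαᵢ = 30·0.32 + 30·0.35 + 7·0.08 + 54·0.38 = 41.18 m².
T₆₀ = 0.161 × 83 / 41.18 = 0.325 s.

0.32 s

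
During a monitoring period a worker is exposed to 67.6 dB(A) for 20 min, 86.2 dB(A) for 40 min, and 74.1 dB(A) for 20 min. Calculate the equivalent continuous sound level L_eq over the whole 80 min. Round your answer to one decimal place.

83.4 dB(A)

Weight each interval's intensity by its duration and average over T = 80 min:
Σ tᵢ·10^(Lᵢ/10) = 20·10^(67.6/10) + 40·10^(86.2/10) + 20·10^(74.1/10) = 1.730e+10.
L_eq = 10·log₁₀(1.730e+10/80) = 83.35 dB(A).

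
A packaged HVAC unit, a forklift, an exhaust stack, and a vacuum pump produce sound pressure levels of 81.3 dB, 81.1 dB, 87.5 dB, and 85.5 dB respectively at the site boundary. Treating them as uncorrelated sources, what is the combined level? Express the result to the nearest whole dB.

For uncorrelated sources the intensities add, so convert each level to linear form, sum, and take 10·log₁₀ of the total.
Σ 10^(L/10) = 10^(81.3/10) + 10^(81.1/10) + 10^(87.5/10) + 10^(85.5/10) = 1.181e+09.
L_total = 10·log₁₀(1.181e+09) = 90.72 dB.

91 dB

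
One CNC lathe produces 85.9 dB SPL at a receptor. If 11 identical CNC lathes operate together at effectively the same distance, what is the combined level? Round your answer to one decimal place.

96.3 dB SPL

L_total = L₁ + 10·log₁₀ N for N identical incoherent sources.
L_total = 85.9 + 10·log₁₀(11) = 85.9 + 10.414 = 96.31 dB SPL.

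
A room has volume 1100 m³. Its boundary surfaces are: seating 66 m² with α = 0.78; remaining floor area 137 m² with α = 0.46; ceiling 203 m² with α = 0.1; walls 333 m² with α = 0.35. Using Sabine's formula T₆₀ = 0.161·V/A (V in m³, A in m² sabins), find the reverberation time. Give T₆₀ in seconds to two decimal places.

Total absorption A = 66·0.78 + 137·0.46 + 203·0.1 + 333·0.35 = 251.35 m² sabins.
T₆₀ = 0.161 × 1100 / 251.35 = 0.705 s.

0.70 s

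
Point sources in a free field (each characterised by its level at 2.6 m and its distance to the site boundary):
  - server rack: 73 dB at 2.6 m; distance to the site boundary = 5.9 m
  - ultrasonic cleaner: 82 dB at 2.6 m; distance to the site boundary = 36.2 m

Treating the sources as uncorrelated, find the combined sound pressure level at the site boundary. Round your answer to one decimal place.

66.7 dB

First find each source's level at the receiver (point-source: −20·log₁₀(r/r_ref)), then combine on an intensity basis.
server rack: 73 − 20·log₁₀(5.9/2.6) = 73 − 7.12 = 65.88 dB.
ultrasonic cleaner: 82 − 20·log₁₀(36.2/2.6) = 82 − 22.87 = 59.13 dB.
Σ 10^(L/10) = 4.692e+06 → L_total = 10·log₁₀(4.692e+06) = 66.71 dB.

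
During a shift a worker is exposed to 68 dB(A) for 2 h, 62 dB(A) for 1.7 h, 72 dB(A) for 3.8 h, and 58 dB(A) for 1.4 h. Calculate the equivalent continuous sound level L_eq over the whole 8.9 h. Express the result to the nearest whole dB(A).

69 dB(A)

L_eq = 10·log₁₀[(1/T)·Σ tᵢ·10^(Lᵢ/10)] with T = 8.9 h.
Σ tᵢ·10^(Lᵢ/10) = 2·10^(68/10) + 1.7·10^(62/10) + 3.8·10^(72/10) + 1.4·10^(58/10) = 7.642e+07.
L_eq = 10·log₁₀(7.642e+07/8.9) = 69.34 dB(A).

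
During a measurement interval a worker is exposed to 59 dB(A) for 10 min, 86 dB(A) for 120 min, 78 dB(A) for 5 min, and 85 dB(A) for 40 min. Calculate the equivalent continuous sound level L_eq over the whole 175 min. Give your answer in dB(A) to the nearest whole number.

85 dB(A)

The energy average is taken in the linear domain: L_eq = 10·log₁₀[(Σ tᵢ·10^(Lᵢ/10))/T], T = 175 min.
Σ tᵢ·10^(Lᵢ/10) = 10·10^(59/10) + 120·10^(86/10) + 5·10^(78/10) + 40·10^(85/10) = 6.075e+10.
L_eq = 10·log₁₀(6.075e+10/175) = 85.40 dB(A).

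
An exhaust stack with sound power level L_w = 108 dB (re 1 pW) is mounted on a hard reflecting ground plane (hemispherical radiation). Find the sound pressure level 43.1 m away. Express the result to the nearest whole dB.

67 dB

Free-field hemispherical radiation: L_p = L_w − 10·log₁₀(2π·r²), r = 43.1 m.
2π·r² = 1.167e+04 m², 10·log₁₀ of that is 40.671 dB.
L_p = 108 − 40.671 = 67.33 dB.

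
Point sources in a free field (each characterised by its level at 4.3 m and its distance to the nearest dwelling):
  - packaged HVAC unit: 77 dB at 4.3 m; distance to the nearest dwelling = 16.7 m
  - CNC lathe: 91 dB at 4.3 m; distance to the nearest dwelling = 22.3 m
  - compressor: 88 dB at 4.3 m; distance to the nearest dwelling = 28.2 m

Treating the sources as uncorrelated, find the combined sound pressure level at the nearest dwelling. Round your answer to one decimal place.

Propagate each source to the receiver with L = L_ref − 20·log₁₀(r/r_ref), then add intensities.
packaged HVAC unit: 77 − 20·log₁₀(16.7/4.3) = 77 − 11.78 = 65.22 dB.
CNC lathe: 91 − 20·log₁₀(22.3/4.3) = 91 − 14.30 = 76.70 dB.
compressor: 88 − 20·log₁₀(28.2/4.3) = 88 − 16.34 = 71.66 dB.
Σ 10^(L/10) = 6.480e+07 → L_total = 10·log₁₀(6.480e+07) = 78.12 dB.

78.1 dB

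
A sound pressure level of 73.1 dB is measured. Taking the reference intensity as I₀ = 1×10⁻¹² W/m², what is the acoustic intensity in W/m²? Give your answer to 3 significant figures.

I = I₀·10^(L/10) = 10⁻¹² × 10^(73.1/10) = 10^(-4.690).

2.04e-05 W/m²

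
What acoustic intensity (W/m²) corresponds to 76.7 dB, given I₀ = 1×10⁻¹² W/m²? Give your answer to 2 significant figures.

L = 10·log₁₀(I/I₀) ⇒ I = I₀·10^(L/10) = 10⁻¹² × 10^7.67.

4.7e-05 W/m²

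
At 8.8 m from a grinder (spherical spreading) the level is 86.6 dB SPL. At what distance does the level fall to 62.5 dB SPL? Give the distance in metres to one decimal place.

141.1 m

Point-source spreading drops the level by 20·log₁₀(r₂/r₁); inverting, r₂/r₁ = 10^(ΔL/20).
r₂ = 8.8·10^((86.6−62.5)/20) = 8.8·10^(24.1/20) = 141.09 m.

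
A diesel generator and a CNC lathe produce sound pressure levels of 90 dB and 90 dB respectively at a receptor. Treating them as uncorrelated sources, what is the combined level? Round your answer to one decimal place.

For uncorrelated sources the intensities add, so convert each level to linear form, sum, and take 10·log₁₀ of the total.
Σ 10^(L/10) = 10^(90/10) + 10^(90/10) = 2.000e+09.
L_total = 10·log₁₀(2.000e+09) = 93.01 dB.

93.0 dB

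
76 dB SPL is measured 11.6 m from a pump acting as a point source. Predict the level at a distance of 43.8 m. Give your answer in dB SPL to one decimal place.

For a point source, L₂ = L₁ − 20·log₁₀(r₂/r₁).
L₂ = 76 − 20·log₁₀(43.8/11.6) = 76 − 11.540 = 64.46 dB SPL.

64.5 dB SPL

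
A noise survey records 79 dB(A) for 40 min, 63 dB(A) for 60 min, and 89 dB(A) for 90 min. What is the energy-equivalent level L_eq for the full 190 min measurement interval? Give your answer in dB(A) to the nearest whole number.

L_eq = 10·log₁₀[(1/T)·Σ tᵢ·10^(Lᵢ/10)] with T = 190 min.
Σ tᵢ·10^(Lᵢ/10) = 40·10^(79/10) + 60·10^(63/10) + 90·10^(89/10) = 7.479e+10.
L_eq = 10·log₁₀(7.479e+10/190) = 85.95 dB(A).

86 dB(A)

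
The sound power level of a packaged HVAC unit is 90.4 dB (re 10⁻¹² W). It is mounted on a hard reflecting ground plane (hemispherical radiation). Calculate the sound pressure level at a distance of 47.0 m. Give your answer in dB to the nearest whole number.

49 dB

The power spreads over a hemisphere of area 2π·r², so L_p = L_w − 10·log₁₀(2π·r²).
2π·r² = 1.388e+04 m², 10·log₁₀ of that is 41.424 dB.
L_p = 90.4 − 41.424 = 48.98 dB.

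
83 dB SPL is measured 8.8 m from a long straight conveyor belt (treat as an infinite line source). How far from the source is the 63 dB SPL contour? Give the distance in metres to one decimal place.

880.0 m

For a line source L₁ − L₂ = 10·log₁₀(r₂/r₁), so r₂ = r₁·10^((L₁−L₂)/10).
r₂ = 8.8·10^((83−63)/10) = 8.8·10^(20.0/10) = 880.00 m.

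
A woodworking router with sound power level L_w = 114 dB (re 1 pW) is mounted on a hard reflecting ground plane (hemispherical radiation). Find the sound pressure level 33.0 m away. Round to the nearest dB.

L_p = L_w − 10·log₁₀(2π·r²) with r = 33.0 m.
2π·r² = 6842 m², 10·log₁₀ of that is 38.352 dB.
L_p = 114 − 38.352 = 75.65 dB.

76 dB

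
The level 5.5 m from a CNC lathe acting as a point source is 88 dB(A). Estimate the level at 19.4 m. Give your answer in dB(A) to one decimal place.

For a point source, L₂ = L₁ − 20·log₁₀(r₂/r₁).
L₂ = 88 − 20·log₁₀(19.4/5.5) = 88 − 10.949 = 77.05 dB(A).

77.1 dB(A)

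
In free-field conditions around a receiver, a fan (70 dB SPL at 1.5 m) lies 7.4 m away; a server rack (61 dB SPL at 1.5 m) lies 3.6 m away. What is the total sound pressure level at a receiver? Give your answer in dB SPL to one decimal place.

First find each source's level at the receiver (point-source: −20·log₁₀(r/r_ref)), then combine on an intensity basis.
fan: 70 − 20·log₁₀(7.4/1.5) = 70 − 13.86 = 56.14 dB SPL.
server rack: 61 − 20·log₁₀(3.6/1.5) = 61 − 7.60 = 53.40 dB SPL.
Σ 10^(L/10) = 6.294e+05 → L_total = 10·log₁₀(6.294e+05) = 57.99 dB SPL.

58.0 dB SPL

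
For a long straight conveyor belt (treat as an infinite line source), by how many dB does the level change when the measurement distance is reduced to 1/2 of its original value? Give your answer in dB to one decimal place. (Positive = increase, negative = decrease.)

+3.0 dB

A line source loses 3 dB per doubling of distance; generally ΔL = −10·log₁₀(r₂/r₁).
ΔL = −10·log₁₀(0.5) = +3.01 dB.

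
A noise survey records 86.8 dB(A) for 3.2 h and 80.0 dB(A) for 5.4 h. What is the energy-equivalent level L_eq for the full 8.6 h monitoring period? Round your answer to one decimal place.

The energy average is taken in the linear domain: L_eq = 10·log₁₀[(Σ tᵢ·10^(Lᵢ/10))/T], T = 8.6 h.
Σ tᵢ·10^(Lᵢ/10) = 3.2·10^(86.8/10) + 5.4·10^(80.0/10) = 2.072e+09.
L_eq = 10·log₁₀(2.072e+09/8.6) = 83.82 dB(A).

83.8 dB(A)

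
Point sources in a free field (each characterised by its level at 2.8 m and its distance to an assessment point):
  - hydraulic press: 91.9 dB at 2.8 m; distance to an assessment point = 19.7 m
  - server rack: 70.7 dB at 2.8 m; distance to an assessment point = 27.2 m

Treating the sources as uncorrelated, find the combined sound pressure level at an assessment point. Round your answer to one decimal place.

75.0 dB

First find each source's level at the receiver (point-source: −20·log₁₀(r/r_ref)), then combine on an intensity basis.
hydraulic press: 91.9 − 20·log₁₀(19.7/2.8) = 91.9 − 16.95 = 74.95 dB.
server rack: 70.7 − 20·log₁₀(27.2/2.8) = 70.7 − 19.75 = 50.95 dB.
Σ 10^(L/10) = 3.141e+07 → L_total = 10·log₁₀(3.141e+07) = 74.97 dB.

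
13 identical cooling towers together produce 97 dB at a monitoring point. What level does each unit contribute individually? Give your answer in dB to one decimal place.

Dividing the total intensity by 13 lowers the level by 10·log₁₀ 13 = 11.139 dB: L₁ = 97 − 11.139.

85.9 dB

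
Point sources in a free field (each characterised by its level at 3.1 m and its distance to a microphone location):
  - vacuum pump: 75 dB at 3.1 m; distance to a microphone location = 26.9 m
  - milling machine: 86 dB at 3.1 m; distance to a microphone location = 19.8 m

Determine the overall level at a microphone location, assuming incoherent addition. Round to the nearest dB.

First find each source's level at the receiver (point-source: −20·log₁₀(r/r_ref)), then combine on an intensity basis.
vacuum pump: 75 − 20·log₁₀(26.9/3.1) = 75 − 18.77 = 56.23 dB.
milling machine: 86 − 20·log₁₀(19.8/3.1) = 86 − 16.11 = 69.89 dB.
Σ 10^(L/10) = 1.018e+07 → L_total = 10·log₁₀(1.018e+07) = 70.08 dB.

70 dB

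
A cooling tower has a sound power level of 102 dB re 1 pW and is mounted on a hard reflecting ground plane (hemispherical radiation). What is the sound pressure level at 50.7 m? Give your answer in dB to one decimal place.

59.9 dB

L_p = L_w − 10·log₁₀(2π·r²) with r = 50.7 m.
2π·r² = 1.615e+04 m², 10·log₁₀ of that is 42.082 dB.
L_p = 102 − 42.082 = 59.92 dB.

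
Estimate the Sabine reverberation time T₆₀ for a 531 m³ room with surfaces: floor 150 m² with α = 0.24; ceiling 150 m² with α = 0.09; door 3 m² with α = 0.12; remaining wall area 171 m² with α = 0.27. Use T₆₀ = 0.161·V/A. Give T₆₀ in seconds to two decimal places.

0.89 s

Summing Sᵢαᵢ: 150·0.24 + 150·0.09 + 3·0.12 + 171·0.27 = 96.03 m².
T₆₀ = 0.161 × 531 / 96.03 = 0.890 s.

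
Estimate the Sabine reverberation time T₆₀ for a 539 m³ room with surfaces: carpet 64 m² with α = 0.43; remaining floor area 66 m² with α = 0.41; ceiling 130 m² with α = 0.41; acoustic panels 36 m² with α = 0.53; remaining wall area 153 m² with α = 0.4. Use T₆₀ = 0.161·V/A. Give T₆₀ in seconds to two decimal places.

0.46 s

Summing Sᵢαᵢ: 64·0.43 + 66·0.41 + 130·0.41 + 36·0.53 + 153·0.4 = 188.16 m².
T₆₀ = 0.161 × 539 / 188.16 = 0.461 s.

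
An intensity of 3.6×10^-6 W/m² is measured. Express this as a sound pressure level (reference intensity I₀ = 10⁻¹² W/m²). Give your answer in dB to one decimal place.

I/I₀ = 3.6×10^-6/10⁻¹² = 3.6×10^6, and L = 10·log₁₀(I/I₀).
L = 10·(0.5563 + 6) = 65.56 dB.

65.6 dB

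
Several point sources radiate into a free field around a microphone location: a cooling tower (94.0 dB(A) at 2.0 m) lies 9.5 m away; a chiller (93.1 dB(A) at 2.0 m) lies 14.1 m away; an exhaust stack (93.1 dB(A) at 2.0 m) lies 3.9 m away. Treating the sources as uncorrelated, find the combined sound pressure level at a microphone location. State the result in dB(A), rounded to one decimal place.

First find each source's level at the receiver (point-source: −20·log₁₀(r/r_ref)), then combine on an intensity basis.
cooling tower: 94.0 − 20·log₁₀(9.5/2.0) = 94.0 − 13.53 = 80.47 dB(A).
chiller: 93.1 − 20·log₁₀(14.1/2.0) = 93.1 − 16.96 = 76.14 dB(A).
exhaust stack: 93.1 − 20·log₁₀(3.9/2.0) = 93.1 − 5.80 = 87.30 dB(A).
Σ 10^(L/10) = 6.894e+08 → L_total = 10·log₁₀(6.894e+08) = 88.38 dB(A).

88.4 dB(A)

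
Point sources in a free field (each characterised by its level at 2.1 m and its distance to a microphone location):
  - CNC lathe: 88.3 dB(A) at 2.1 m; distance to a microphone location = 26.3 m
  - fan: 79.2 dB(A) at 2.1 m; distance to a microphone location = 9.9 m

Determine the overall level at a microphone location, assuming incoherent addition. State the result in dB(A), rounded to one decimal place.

First find each source's level at the receiver (point-source: −20·log₁₀(r/r_ref)), then combine on an intensity basis.
CNC lathe: 88.3 − 20·log₁₀(26.3/2.1) = 88.3 − 21.95 = 66.35 dB(A).
fan: 79.2 − 20·log₁₀(9.9/2.1) = 79.2 − 13.47 = 65.73 dB(A).
Σ 10^(L/10) = 8.053e+06 → L_total = 10·log₁₀(8.053e+06) = 69.06 dB(A).

69.1 dB(A)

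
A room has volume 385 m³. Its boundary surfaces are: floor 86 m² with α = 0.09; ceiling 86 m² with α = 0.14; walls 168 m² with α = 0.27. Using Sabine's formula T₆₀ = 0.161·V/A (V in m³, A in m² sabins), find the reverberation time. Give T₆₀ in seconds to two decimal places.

A = Σ Sᵢαᵢ = 86·0.09 + 86·0.14 + 168·0.27 = 65.14 m².
T₆₀ = 0.161 × 385 / 65.14 = 0.952 s.

0.95 s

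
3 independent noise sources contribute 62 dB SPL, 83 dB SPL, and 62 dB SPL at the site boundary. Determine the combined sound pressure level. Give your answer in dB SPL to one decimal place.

83.1 dB SPL

For uncorrelated sources the intensities add, so convert each level to linear form, sum, and take 10·log₁₀ of the total.
Σ 10^(L/10) = 10^(62/10) + 10^(83/10) + 10^(62/10) = 2.027e+08.
L_total = 10·log₁₀(2.027e+08) = 83.07 dB SPL.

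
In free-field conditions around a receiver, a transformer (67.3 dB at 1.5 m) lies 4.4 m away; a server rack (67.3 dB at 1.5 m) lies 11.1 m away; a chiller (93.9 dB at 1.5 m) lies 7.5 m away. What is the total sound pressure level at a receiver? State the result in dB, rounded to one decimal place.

80.0 dB

First find each source's level at the receiver (point-source: −20·log₁₀(r/r_ref)), then combine on an intensity basis.
transformer: 67.3 − 20·log₁₀(4.4/1.5) = 67.3 − 9.35 = 57.95 dB.
server rack: 67.3 − 20·log₁₀(11.1/1.5) = 67.3 − 17.38 = 49.92 dB.
chiller: 93.9 − 20·log₁₀(7.5/1.5) = 93.9 − 13.98 = 79.92 dB.
Σ 10^(L/10) = 9.891e+07 → L_total = 10·log₁₀(9.891e+07) = 79.95 dB.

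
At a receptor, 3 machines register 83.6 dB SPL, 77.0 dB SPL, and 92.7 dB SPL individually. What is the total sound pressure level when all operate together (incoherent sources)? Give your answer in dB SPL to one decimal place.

For uncorrelated sources the intensities add, so convert each level to linear form, sum, and take 10·log₁₀ of the total.
Σ 10^(L/10) = 10^(83.6/10) + 10^(77.0/10) + 10^(92.7/10) = 2.141e+09.
L_total = 10·log₁₀(2.141e+09) = 93.31 dB SPL.

93.3 dB SPL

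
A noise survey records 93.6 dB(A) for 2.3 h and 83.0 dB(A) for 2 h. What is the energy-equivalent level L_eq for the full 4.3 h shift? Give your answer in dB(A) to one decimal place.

91.2 dB(A)

Weight each interval's intensity by its duration and average over T = 4.3 h:
Σ tᵢ·10^(Lᵢ/10) = 2.3·10^(93.6/10) + 2·10^(83.0/10) = 5.668e+09.
L_eq = 10·log₁₀(5.668e+09/4.3) = 91.20 dB(A).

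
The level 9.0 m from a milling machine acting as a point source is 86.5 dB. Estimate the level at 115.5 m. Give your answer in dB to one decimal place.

Point-source attenuation: ΔL = 20·log₁₀(r₂/r₁) = 20·log₁₀(115.5/9.0) = 22.167 dB.
L₂ = 86.5 − 20·log₁₀(115.5/9.0) = 86.5 − 22.167 = 64.33 dB.

64.3 dB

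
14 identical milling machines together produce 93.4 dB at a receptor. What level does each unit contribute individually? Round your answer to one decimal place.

14 equal contributions raise the level by 10·log₁₀ 14 = 11.461 dB, so each unit alone gives 93.4 − 11.461.

81.9 dB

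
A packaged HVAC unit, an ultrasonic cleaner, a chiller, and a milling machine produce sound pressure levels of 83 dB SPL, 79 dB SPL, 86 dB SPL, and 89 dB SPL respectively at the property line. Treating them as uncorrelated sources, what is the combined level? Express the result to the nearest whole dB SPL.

Incoherent sources combine by intensity addition: L_total = 10·log₁₀(Σ 10^(L_i/10)).
Σ 10^(L/10) = 10^(83/10) + 10^(79/10) + 10^(86/10) + 10^(89/10) = 1.471e+09.
L_total = 10·log₁₀(1.471e+09) = 91.68 dB SPL.

92 dB SPL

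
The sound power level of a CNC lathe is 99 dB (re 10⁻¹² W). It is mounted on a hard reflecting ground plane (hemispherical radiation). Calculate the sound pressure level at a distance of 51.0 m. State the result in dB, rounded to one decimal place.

Free-field hemispherical radiation: L_p = L_w − 10·log₁₀(2π·r²), r = 51.0 m.
2π·r² = 1.634e+04 m², 10·log₁₀ of that is 42.133 dB.
L_p = 99 − 42.133 = 56.87 dB.

56.9 dB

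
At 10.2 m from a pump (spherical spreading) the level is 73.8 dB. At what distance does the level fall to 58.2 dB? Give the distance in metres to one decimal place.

61.5 m

Point-source spreading drops the level by 20·log₁₀(r₂/r₁); inverting, r₂/r₁ = 10^(ΔL/20).
r₂ = 10.2·10^((73.8−58.2)/20) = 10.2·10^(15.6/20) = 61.46 m.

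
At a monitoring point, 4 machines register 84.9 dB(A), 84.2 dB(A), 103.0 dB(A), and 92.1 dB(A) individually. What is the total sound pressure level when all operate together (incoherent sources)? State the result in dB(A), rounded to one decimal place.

103.5 dB(A)

For uncorrelated sources the intensities add, so convert each level to linear form, sum, and take 10·log₁₀ of the total.
Σ 10^(L/10) = 10^(84.9/10) + 10^(84.2/10) + 10^(103.0/10) + 10^(92.1/10) = 2.215e+10.
L_total = 10·log₁₀(2.215e+10) = 103.45 dB(A).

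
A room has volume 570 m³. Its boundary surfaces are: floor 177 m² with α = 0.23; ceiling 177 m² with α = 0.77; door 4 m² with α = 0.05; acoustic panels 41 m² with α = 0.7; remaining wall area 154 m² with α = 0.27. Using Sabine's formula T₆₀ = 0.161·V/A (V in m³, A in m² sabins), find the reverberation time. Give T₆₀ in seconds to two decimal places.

0.37 s

Summing Sᵢαᵢ: 177·0.23 + 177·0.77 + 4·0.05 + 41·0.7 + 154·0.27 = 247.48 m².
T₆₀ = 0.161·V/A = 0.161·570/247.48 = 0.371 s.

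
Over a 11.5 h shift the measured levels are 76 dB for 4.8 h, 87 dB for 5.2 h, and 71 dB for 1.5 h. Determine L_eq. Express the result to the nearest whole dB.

The energy average is taken in the linear domain: L_eq = 10·log₁₀[(Σ tᵢ·10^(Lᵢ/10))/T], T = 11.5 h.
Σ tᵢ·10^(Lᵢ/10) = 4.8·10^(76/10) + 5.2·10^(87/10) + 1.5·10^(71/10) = 2.816e+09.
L_eq = 10·log₁₀(2.816e+09/11.5) = 83.89 dB.

84 dB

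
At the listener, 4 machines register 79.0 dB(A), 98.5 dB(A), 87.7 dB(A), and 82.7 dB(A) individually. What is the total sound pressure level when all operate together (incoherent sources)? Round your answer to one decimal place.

Incoherent sources combine by intensity addition: L_total = 10·log₁₀(Σ 10^(L_i/10)).
Σ 10^(L/10) = 10^(79.0/10) + 10^(98.5/10) + 10^(87.7/10) + 10^(82.7/10) = 7.934e+09.
L_total = 10·log₁₀(7.934e+09) = 98.99 dB(A).

99.0 dB(A)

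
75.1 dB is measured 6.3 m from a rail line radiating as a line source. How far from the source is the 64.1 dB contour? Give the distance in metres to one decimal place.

For a line source L₁ − L₂ = 10·log₁₀(r₂/r₁), so r₂ = r₁·10^((L₁−L₂)/10).
r₂ = 6.3·10^((75.1−64.1)/10) = 6.3·10^(11.0/10) = 79.31 m.

79.3 m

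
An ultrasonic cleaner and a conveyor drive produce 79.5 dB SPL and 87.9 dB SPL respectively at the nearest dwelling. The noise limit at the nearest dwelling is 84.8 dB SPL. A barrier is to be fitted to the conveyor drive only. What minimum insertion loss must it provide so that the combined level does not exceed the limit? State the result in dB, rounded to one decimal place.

4.6 dB

Everything except the conveyor drive sums to 10^(79.5/10) = 8.913e+07 in linear terms, 79.50 dB SPL.
The limit corresponds to 10^(84.8/10) = 3.020e+08; subtracting the fixed part leaves 2.129e+08 for the conveyor drive, i.e. 83.28 dB SPL.
Required insertion loss = 87.9 − 83.28 = 4.62 dB.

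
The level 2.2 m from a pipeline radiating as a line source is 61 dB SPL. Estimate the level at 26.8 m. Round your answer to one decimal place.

For a line source, L₂ = L₁ − 10·log₁₀(r₂/r₁).
L₂ = 61 − 10·log₁₀(26.8/2.2) = 61 − 10.857 = 50.14 dB SPL.

50.1 dB SPL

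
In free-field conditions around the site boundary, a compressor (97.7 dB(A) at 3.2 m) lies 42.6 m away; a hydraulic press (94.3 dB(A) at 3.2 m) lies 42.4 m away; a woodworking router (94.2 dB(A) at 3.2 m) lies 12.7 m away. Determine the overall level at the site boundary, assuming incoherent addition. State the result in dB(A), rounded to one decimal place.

83.3 dB(A)

First find each source's level at the receiver (point-source: −20·log₁₀(r/r_ref)), then combine on an intensity basis.
compressor: 97.7 − 20·log₁₀(42.6/3.2) = 97.7 − 22.49 = 75.21 dB(A).
hydraulic press: 94.3 − 20·log₁₀(42.4/3.2) = 94.3 − 22.44 = 71.86 dB(A).
woodworking router: 94.2 − 20·log₁₀(12.7/3.2) = 94.2 − 11.97 = 82.23 dB(A).
Σ 10^(L/10) = 2.155e+08 → L_total = 10·log₁₀(2.155e+08) = 83.34 dB(A).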